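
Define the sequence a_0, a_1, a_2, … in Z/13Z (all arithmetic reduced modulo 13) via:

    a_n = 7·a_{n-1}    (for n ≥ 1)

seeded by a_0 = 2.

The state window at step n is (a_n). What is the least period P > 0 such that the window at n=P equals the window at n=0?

12

n=0: window = (2)
n=1: window = (1)
n=2: window = (7)
n=3: window = (10)
n=4: window = (5)
n=5: window = (9)
n=6: window = (11)
n=7: window = (12)
n=8: window = (6)
n=9: window = (3)
n=10: window = (8)
n=11: window = (4)
n=12: window = (2)
window at n=12 equals window at n=0 → period = 12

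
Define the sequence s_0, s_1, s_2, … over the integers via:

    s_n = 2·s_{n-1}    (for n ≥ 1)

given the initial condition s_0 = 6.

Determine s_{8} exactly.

1536

s_1 = 2·6 = 12
s_2 = 2·12 = 24
s_3 = 2·24 = 48
s_4 = 2·48 = 96
s_5 = 2·96 = 192
s_6 = 2·192 = 384
s_7 = 2·384 = 768
s_8 = 2·768 = 1536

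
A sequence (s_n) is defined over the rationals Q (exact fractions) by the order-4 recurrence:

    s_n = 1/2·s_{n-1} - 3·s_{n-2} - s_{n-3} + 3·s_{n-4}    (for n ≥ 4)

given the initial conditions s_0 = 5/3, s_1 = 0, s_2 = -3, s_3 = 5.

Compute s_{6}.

s_4 = 1/2·5 + -3·-3 + -1·0 + 3·5/3 = 33/2
s_5 = 1/2·33/2 + -3·5 + -1·-3 + 3·0 = -15/4
s_6 = 1/2·-15/4 + -3·33/2 + -1·5 + 3·-3 = -523/8

-523/8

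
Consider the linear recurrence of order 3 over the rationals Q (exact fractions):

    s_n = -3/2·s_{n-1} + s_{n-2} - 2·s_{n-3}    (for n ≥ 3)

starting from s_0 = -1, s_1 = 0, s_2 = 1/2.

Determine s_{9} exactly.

s_3 = -3/2·1/2 + 1·0 + -2·-1 = 5/4
s_4 = -3/2·5/4 + 1·1/2 + -2·0 = -11/8
s_5 = -3/2·-11/8 + 1·5/4 + -2·1/2 = 37/16
s_6 = -3/2·37/16 + 1·-11/8 + -2·5/4 = -235/32
s_7 = -3/2·-235/32 + 1·37/16 + -2·-11/8 = 1029/64
s_8 = -3/2·1029/64 + 1·-235/32 + -2·37/16 = -4619/128
s_9 = -3/2·-4619/128 + 1·1029/64 + -2·-235/32 = 21733/256

21733/256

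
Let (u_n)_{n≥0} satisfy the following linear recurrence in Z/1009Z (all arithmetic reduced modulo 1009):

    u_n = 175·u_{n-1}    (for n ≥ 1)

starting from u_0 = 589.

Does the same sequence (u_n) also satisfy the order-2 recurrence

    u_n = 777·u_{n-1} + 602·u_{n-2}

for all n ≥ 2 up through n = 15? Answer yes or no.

no

Terms u_0..u_15: 589, 157, 232, 240, 631, 444, 7, 216, 467, 1005, 309, 598, 723, 400, 379, 740
n=2: candidate gives 319, actual u_2 = 232 ✗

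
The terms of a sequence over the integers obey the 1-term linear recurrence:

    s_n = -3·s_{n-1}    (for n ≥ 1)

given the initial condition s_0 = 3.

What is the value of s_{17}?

-387420489

s_1 = -3·3 = -9
s_2 = -3·-9 = 27
s_3 = -3·27 = -81
s_4 = -3·-81 = 243
s_5 = -3·243 = -729
s_6 = -3·-729 = 2187
s_7 = -3·2187 = -6561
s_8 = -3·-6561 = 19683
s_9 = -3·19683 = -59049
s_10 = -3·-59049 = 177147
s_11 = -3·177147 = -531441
s_12 = -3·-531441 = 1594323
s_13 = -3·1594323 = -4782969
s_14 = -3·-4782969 = 14348907
s_15 = -3·14348907 = -43046721
s_16 = -3·-43046721 = 129140163
s_17 = -3·129140163 = -387420489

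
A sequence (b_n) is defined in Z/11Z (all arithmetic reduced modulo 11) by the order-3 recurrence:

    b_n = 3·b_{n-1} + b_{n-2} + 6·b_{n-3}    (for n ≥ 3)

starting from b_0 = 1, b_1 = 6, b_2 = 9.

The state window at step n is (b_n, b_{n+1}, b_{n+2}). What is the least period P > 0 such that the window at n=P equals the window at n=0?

1330

n=0: window = (1, 6, 9)
n=1: window = (6, 9, 6)
n=2: window = (9, 6, 8)
n=3: window = (6, 8, 7)
n=4: window = (8, 7, 10)
n=5: window = (7, 10, 8)
n=6: window = (10, 8, 10)
n=7: window = (8, 10, 10)
n=8: window = (10, 10, 0)
n=9: window = (10, 0, 4)
n=10: window = (0, 4, 6)
n=11: window = (4, 6, 0)
n=12: window = (6, 0, 8)
n=13: window = (0, 8, 5)
n=14: window = (8, 5, 1)
n=15: window = (5, 1, 1)
n=16: window = (1, 1, 1)
n=17: window = (1, 1, 10)
n=18: window = (1, 10, 4)
n=19: window = (10, 4, 6)
n=20: window = (4, 6, 5)
n=21: window = (6, 5, 1)
n=22: window = (5, 1, 0)
n=23: window = (1, 0, 9)
n=24: window = (0, 9, 0)
n=25: window = (9, 0, 9)
n=26: window = (0, 9, 4)
n=27: window = (9, 4, 10)
n=28: window = (4, 10, 0)
n=29: window = (10, 0, 1)
n=30: window = (0, 1, 8)
n=31: window = (1, 8, 3)
n=32: window = (8, 3, 1)
n=33: window = (3, 1, 10)
n=34: window = (1, 10, 5)
n=35: window = (10, 5, 9)
n=36: window = (5, 9, 4)
n=37: window = (9, 4, 7)
n=38: window = (4, 7, 2)
n=39: window = (7, 2, 4)
n=40: window = (2, 4, 1)
…
n=1328: window = (2, 2, 1)
n=1329: window = (2, 1, 6)
n=1330: window = (1, 6, 9)
window at n=1330 equals window at n=0 → period = 1330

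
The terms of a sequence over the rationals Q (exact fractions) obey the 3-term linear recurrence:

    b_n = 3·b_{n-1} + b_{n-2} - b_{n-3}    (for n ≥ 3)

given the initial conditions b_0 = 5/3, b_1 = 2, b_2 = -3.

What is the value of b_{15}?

-11654728

b_3 = 3·-3 + 1·2 + -1·5/3 = -26/3
b_4 = 3·-26/3 + 1·-3 + -1·2 = -31
b_5 = 3·-31 + 1·-26/3 + -1·-3 = -296/3
b_6 = 3·-296/3 + 1·-31 + -1·-26/3 = -955/3
b_7 = 3·-955/3 + 1·-296/3 + -1·-31 = -3068/3
b_8 = 3·-3068/3 + 1·-955/3 + -1·-296/3 = -9863/3
b_9 = 3·-9863/3 + 1·-3068/3 + -1·-955/3 = -31702/3
b_10 = 3·-31702/3 + 1·-9863/3 + -1·-3068/3 = -33967
b_11 = 3·-33967 + 1·-31702/3 + -1·-9863/3 = -327542/3
b_12 = 3·-327542/3 + 1·-33967 + -1·-31702/3 = -1052825/3
b_13 = 3·-1052825/3 + 1·-327542/3 + -1·-33967 = -3384116/3
b_14 = 3·-3384116/3 + 1·-1052825/3 + -1·-327542/3 = -3625877
b_15 = 3·-3625877 + 1·-3384116/3 + -1·-1052825/3 = -11654728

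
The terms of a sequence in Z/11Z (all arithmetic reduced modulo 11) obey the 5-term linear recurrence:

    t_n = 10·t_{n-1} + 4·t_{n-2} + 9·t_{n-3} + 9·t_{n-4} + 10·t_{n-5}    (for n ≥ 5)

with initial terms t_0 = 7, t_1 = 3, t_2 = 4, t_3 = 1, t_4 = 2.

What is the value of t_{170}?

t_5 = 10·2 + 4·1 + 9·4 + 9·3 + 10·7 = 3
t_6 = 10·3 + 4·2 + 9·1 + 9·4 + 10·3 = 3
t_7 = 10·3 + 4·3 + 9·2 + 9·1 + 10·4 = 10
t_8 = 10·10 + 4·3 + 9·3 + 9·2 + 10·1 = 2
t_9 = 10·2 + 4·10 + 9·3 + 9·3 + 10·2 = 2
t_10 = 10·2 + 4·2 + 9·10 + 9·3 + 10·3 = 10
Continuing the recurrence:
  t_11 = 4;  t_12 = 7;  t_13 = 5;  t_14 = 4;  t_15 = 6;  t_16 = 4
  t_17 = 6;  t_18 = 7;  t_19 = 4;  t_20 = 9;  t_21 = 10;  t_22 = 9
  t_23 = 9;  t_24 = 7;  t_25 = 4;  t_26 = 0;  t_27 = 8;  t_28 = 5
  t_29 = 1;  t_30 = 10;  t_31 = 1;  t_32 = 8;  t_33 = 2;  t_34 = 7
  t_35 = 6;  t_36 = 1;  t_37 = 8;  t_38 = 1;  t_39 = 10;  t_40 = 3
  t_41 = 7;  t_42 = 8;  t_43 = 4;  t_44 = 9;  t_45 = 7;  t_46 = 9
  t_47 = 7;  t_48 = 4;  t_49 = 5;  t_50 = 5;  t_51 = 6;  t_52 = 0
  t_53 = 0;  t_54 = 6;  t_55 = 10;  t_56 = 8;  t_57 = 9;  t_58 = 2
  t_59 = 3;  t_60 = 5;  t_61 = 10;  t_62 = 2;  t_63 = 9;  t_64 = 10
  t_65 = 8;  t_66 = 0;  t_67 = 3;  t_68 = 7;  t_69 = 1;  t_70 = 2
  t_71 = 4;  t_72 = 7;  t_73 = 7;  t_74 = 8;  t_75 = 7;  t_76 = 4
  t_77 = 9;  t_78 = 3;  t_79 = 3;  t_80 = 9;  t_81 = 8;  t_82 = 7
  t_83 = 9;  t_84 = 4;  t_85 = 4;  t_86 = 5;  t_87 = 0;  t_88 = 6
  t_89 = 5;  t_90 = 5;  t_91 = 9;  t_92 = 0;  t_93 = 10;  t_94 = 1
  t_95 = 5;  t_96 = 3;  t_97 = 6;  t_98 = 6;  t_99 = 1;  t_100 = 0
  t_101 = 10;  t_102 = 3;  t_103 = 7;  t_104 = 6;  t_105 = 7;  t_106 = 9
  t_107 = 1;  t_108 = 2;  t_109 = 8;  t_110 = 6;  t_111 = 0;  t_112 = 3
  t_113 = 0;  t_114 = 3;  t_115 = 7;  t_116 = 10;  t_117 = 9;  t_118 = 0
  t_119 = 10;  t_120 = 0;  t_121 = 1;  t_122 = 3;  t_123 = 3;  t_124 = 8
  t_125 = 7;  t_126 = 1;  t_127 = 2;  t_128 = 2;  t_129 = 4;  t_130 = 2
  t_131 = 5;  t_132 = 0;  t_133 = 6;  t_134 = 9;  t_135 = 3;  t_136 = 5
  t_137 = 10;  t_138 = 2;  t_139 = 2;  t_140 = 6;  t_141 = 6;  t_142 = 0
  t_143 = 6;  t_144 = 1;  t_145 = 5;  t_146 = 3;  t_147 = 3;  t_148 = 2
  t_149 = 4;  t_150 = 9;  t_151 = 5;  t_152 = 5;  t_153 = 9;  t_154 = 1
  t_155 = 6;  t_156 = 9;  t_157 = 1;  t_158 = 1;  t_159 = 5;  t_160 = 6
  t_161 = 1;  t_162 = 10;  t_163 = 4;  t_164 = 6;  t_165 = 4;  t_166 = 2
  t_167 = 6;  t_168 = 0
t_169 = 10·0 + 4·6 + 9·2 + 9·4 + 10·6 = 6
t_170 = 10·6 + 4·0 + 9·6 + 9·2 + 10·4 = 7

7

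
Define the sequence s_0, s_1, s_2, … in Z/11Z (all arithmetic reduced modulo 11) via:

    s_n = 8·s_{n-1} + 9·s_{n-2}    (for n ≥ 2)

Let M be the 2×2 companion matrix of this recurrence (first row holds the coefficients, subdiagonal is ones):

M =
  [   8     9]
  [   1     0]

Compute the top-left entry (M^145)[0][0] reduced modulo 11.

3

(M^145)[0][0] is the top entry after applying M 145 times to the unit state (1, 0). Equivalently it is h_{146} for the auxiliary sequence (h_n) obeying the same recurrence with h_1 = 1 and h_i = 0 for 0 ≤ i < 1:
h_2 = 8·1 + 9·0 = 8
h_3 = 8·8 + 9·1 = 7
h_4 = 8·7 + 9·8 = 7
h_5 = 8·7 + 9·7 = 9
h_6 = 8·9 + 9·7 = 3
h_7 = 8·3 + 9·9 = 6
h_8 = 8·6 + 9·3 = 9
h_9 = 8·9 + 9·6 = 5
h_10 = 8·5 + 9·9 = 0
h_11 = 8·0 + 9·5 = 1
(h_10, h_11) = (0, 1) = (h_0, h_1), so the sequence has period 10.
146 ≡ 6 (mod 10), hence h_146 = h_6 = 3.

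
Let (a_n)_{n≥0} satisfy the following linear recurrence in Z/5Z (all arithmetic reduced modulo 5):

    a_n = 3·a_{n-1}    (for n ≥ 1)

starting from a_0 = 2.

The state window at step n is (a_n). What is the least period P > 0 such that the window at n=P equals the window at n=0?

4

n=0: window = (2)
n=1: window = (1)
n=2: window = (3)
n=3: window = (4)
n=4: window = (2)
window at n=4 equals window at n=0 → period = 4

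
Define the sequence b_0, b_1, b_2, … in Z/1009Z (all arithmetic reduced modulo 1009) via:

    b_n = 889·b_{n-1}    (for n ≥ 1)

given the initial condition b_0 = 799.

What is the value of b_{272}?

b_1 = 889·799 = 984
b_2 = 889·984 = 982
b_3 = 889·982 = 213
b_4 = 889·213 = 674
b_5 = 889·674 = 849
b_6 = 889·849 = 29
Continuing the recurrence:
  b_7 = 556;  b_8 = 883;  b_9 = 994;  b_10 = 791;  b_11 = 935;  b_12 = 808
  b_13 = 913;  b_14 = 421;  b_15 = 939;  b_16 = 328;  b_17 = 1000;  b_18 = 71
  b_19 = 561;  b_20 = 283;  b_21 = 346;  b_22 = 858;  b_23 = 967;  b_24 = 1004
  b_25 = 600;  b_26 = 648;  b_27 = 942;  b_28 = 977;  b_29 = 813;  b_30 = 313
  b_31 = 782;  b_32 = 1006;  b_33 = 360;  b_34 = 187;  b_35 = 767;  b_36 = 788
  b_37 = 286;  b_38 = 995;  b_39 = 671;  b_40 = 200;  b_41 = 216;  b_42 = 314
  b_43 = 662;  b_44 = 271;  b_45 = 777;  b_46 = 597;  b_47 = 1008;  b_48 = 120
  b_49 = 735;  b_50 = 592;  b_51 = 599;  b_52 = 768;  b_53 = 668;  b_54 = 560
  b_55 = 403;  b_56 = 72;  b_57 = 441;  b_58 = 557;  b_59 = 763;  b_60 = 259
  b_61 = 199;  b_62 = 336;  b_63 = 40;  b_64 = 245;  b_65 = 870;  b_66 = 536
  b_67 = 256;  b_68 = 559;  b_69 = 523;  b_70 = 807;  b_71 = 24;  b_72 = 147
  b_73 = 522;  b_74 = 927;  b_75 = 759;  b_76 = 739;  b_77 = 112;  b_78 = 686
  b_79 = 418;  b_80 = 290;  b_81 = 515;  b_82 = 758;  b_83 = 859;  b_84 = 847
  b_85 = 269;  b_86 = 8;  b_87 = 49;  b_88 = 174;  b_89 = 309;  b_90 = 253
  b_91 = 919;  b_92 = 710;  b_93 = 565;  b_94 = 812;  b_95 = 433;  b_96 = 508
  b_97 = 589;  b_98 = 959;  b_99 = 955;  b_100 = 426;  b_101 = 339;  b_102 = 689
  b_103 = 58;  b_104 = 103;  b_105 = 757;  b_106 = 979;  b_107 = 573;  b_108 = 861
  b_109 = 607;  b_110 = 817;  b_111 = 842;  b_112 = 869;  b_113 = 656;  b_114 = 991
  b_115 = 142;  b_116 = 113;  b_117 = 566;  b_118 = 692;  b_119 = 707;  b_120 = 925
  b_121 = 999;  b_122 = 191;  b_123 = 287;  b_124 = 875;  b_125 = 945;  b_126 = 617
  b_127 = 626;  b_128 = 555;  b_129 = 1003;  b_130 = 720;  b_131 = 374;  b_132 = 525
  b_133 = 567;  b_134 = 572;  b_135 = 981;  b_136 = 333;  b_137 = 400;  b_138 = 432
  b_139 = 628;  b_140 = 315;  b_141 = 542;  b_142 = 545;  b_143 = 185;  b_144 = 1007
  b_145 = 240;  b_146 = 461;  b_147 = 175;  b_148 = 189;  b_149 = 527;  b_150 = 327
  b_151 = 111;  b_152 = 806;  b_153 = 144;  b_154 = 882;  b_155 = 105;  b_156 = 517
  b_157 = 518;  b_158 = 398;  b_159 = 672;  b_160 = 80;  b_161 = 490;  b_162 = 731
  b_163 = 63;  b_164 = 512;  b_165 = 109;  b_166 = 37;  b_167 = 605;  b_168 = 48
  b_169 = 294;  b_170 = 35;  b_171 = 845;  b_172 = 509;  b_173 = 469;  b_174 = 224
  b_175 = 363;  b_176 = 836;  b_177 = 580;  b_178 = 21;  b_179 = 507;  b_180 = 709
  b_181 = 685;  b_182 = 538;  b_183 = 16;  b_184 = 98;  b_185 = 348;  b_186 = 618
  b_187 = 506;  b_188 = 829;  b_189 = 411;  b_190 = 121;  b_191 = 615;  b_192 = 866
  b_193 = 7;  b_194 = 169;  b_195 = 909;  b_196 = 901;  b_197 = 852;  b_198 = 678
  b_199 = 369;  b_200 = 116;  b_201 = 206;  b_202 = 505;  b_203 = 949;  b_204 = 137
  b_205 = 713;  b_206 = 205;  b_207 = 625;  b_208 = 675;  b_209 = 729;  b_210 = 303
  b_211 = 973;  b_212 = 284;  b_213 = 226;  b_214 = 123;  b_215 = 375;  b_216 = 405
  b_217 = 841;  b_218 = 989;  b_219 = 382;  b_220 = 574;  b_221 = 741;  b_222 = 881
  b_223 = 225;  b_224 = 243;  b_225 = 101;  b_226 = 997;  b_227 = 431;  b_228 = 748
  b_229 = 41;  b_230 = 125;  b_231 = 135;  b_232 = 953;  b_233 = 666;  b_234 = 800
  b_235 = 864;  b_236 = 247;  b_237 = 630;  b_238 = 75;  b_239 = 81;  b_240 = 370
  b_241 = 1005;  b_242 = 480;  b_243 = 922;  b_244 = 350;  b_245 = 378;  b_246 = 45
  b_247 = 654;  b_248 = 222;  b_249 = 603;  b_250 = 288;  b_251 = 755;  b_252 = 210
  b_253 = 25;  b_254 = 27;  b_255 = 796;  b_256 = 335;  b_257 = 160;  b_258 = 980
  b_259 = 453;  b_260 = 126;  b_261 = 15;  b_262 = 218;  b_263 = 74;  b_264 = 201
  b_265 = 96;  b_266 = 588;  b_267 = 70;  b_268 = 681;  b_269 = 9;  b_270 = 938
b_271 = 889·938 = 448
b_272 = 889·448 = 726

726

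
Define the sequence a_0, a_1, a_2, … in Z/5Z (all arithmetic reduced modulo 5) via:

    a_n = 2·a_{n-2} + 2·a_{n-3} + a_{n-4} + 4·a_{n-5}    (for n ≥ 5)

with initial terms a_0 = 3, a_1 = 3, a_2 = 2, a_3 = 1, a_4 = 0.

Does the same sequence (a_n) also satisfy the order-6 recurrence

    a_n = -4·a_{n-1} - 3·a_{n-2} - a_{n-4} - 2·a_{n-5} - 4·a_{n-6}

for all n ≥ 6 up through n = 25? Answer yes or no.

yes

Terms a_0..a_25: 3, 3, 2, 1, 0, 1, 1, 1, 3, 0, 3, 1, 3, 0, 1, 4, 4, 2, 2, 0, 3, 2, 1, 3, 4, 2
n=6: candidate gives 1, actual a_6 = 1 ✓
n=7: candidate gives 1, actual a_7 = 1 ✓
n=8: candidate gives 3, actual a_8 = 3 ✓
n=9: candidate gives 0, actual a_9 = 0 ✓
n=10: candidate gives 3, actual a_10 = 3 ✓
n=11: candidate gives 1, actual a_11 = 1 ✓
n=12: candidate gives 3, actual a_12 = 3 ✓
n=13: candidate gives 0, actual a_13 = 0 ✓
n=14: candidate gives 1, actual a_14 = 1 ✓
n=15: candidate gives 4, actual a_15 = 4 ✓
n=16: candidate gives 4, actual a_16 = 4 ✓
n=17: candidate gives 2, actual a_17 = 2 ✓
n=18: candidate gives 2, actual a_18 = 2 ✓
n=19: candidate gives 0, actual a_19 = 0 ✓
n=20: candidate gives 3, actual a_20 = 3 ✓
n=21: candidate gives 2, actual a_21 = 2 ✓
n=22: candidate gives 1, actual a_22 = 1 ✓
n=23: candidate gives 3, actual a_23 = 3 ✓
n=24: candidate gives 4, actual a_24 = 4 ✓
n=25: candidate gives 2, actual a_25 = 2 ✓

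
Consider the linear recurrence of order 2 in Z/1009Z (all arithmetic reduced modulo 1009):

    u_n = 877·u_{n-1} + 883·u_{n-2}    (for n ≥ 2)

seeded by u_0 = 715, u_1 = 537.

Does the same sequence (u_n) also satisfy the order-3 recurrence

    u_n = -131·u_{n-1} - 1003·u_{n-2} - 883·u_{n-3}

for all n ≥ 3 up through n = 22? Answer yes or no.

yes

Terms u_0..u_22: 715, 537, 466, 987, 692, 220, 812, 302, 93, 122, 430, 516, 806, 122, 393, 355, 486, 90, 541, 995, 276, 647, 900
n=3: candidate gives 987, actual u_3 = 987 ✓
n=4: candidate gives 692, actual u_4 = 692 ✓
n=5: candidate gives 220, actual u_5 = 220 ✓
n=6: candidate gives 812, actual u_6 = 812 ✓
n=7: candidate gives 302, actual u_7 = 302 ✓
n=8: candidate gives 93, actual u_8 = 93 ✓
n=9: candidate gives 122, actual u_9 = 122 ✓
n=10: candidate gives 430, actual u_10 = 430 ✓
n=11: candidate gives 516, actual u_11 = 516 ✓
n=12: candidate gives 806, actual u_12 = 806 ✓
n=13: candidate gives 122, actual u_13 = 122 ✓
n=14: candidate gives 393, actual u_14 = 393 ✓
n=15: candidate gives 355, actual u_15 = 355 ✓
n=16: candidate gives 486, actual u_16 = 486 ✓
n=17: candidate gives 90, actual u_17 = 90 ✓
n=18: candidate gives 541, actual u_18 = 541 ✓
n=19: candidate gives 995, actual u_19 = 995 ✓
n=20: candidate gives 276, actual u_20 = 276 ✓
n=21: candidate gives 647, actual u_21 = 647 ✓
n=22: candidate gives 900, actual u_22 = 900 ✓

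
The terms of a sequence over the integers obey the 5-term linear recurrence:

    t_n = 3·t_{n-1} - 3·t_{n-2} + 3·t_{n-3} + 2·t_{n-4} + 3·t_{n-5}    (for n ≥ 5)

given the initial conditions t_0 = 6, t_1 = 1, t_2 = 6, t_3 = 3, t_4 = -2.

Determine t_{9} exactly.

1144

t_5 = 3·-2 + -3·3 + 3·6 + 2·1 + 3·6 = 23
t_6 = 3·23 + -3·-2 + 3·3 + 2·6 + 3·1 = 99
t_7 = 3·99 + -3·23 + 3·-2 + 2·3 + 3·6 = 246
t_8 = 3·246 + -3·99 + 3·23 + 2·-2 + 3·3 = 515
t_9 = 3·515 + -3·246 + 3·99 + 2·23 + 3·-2 = 1144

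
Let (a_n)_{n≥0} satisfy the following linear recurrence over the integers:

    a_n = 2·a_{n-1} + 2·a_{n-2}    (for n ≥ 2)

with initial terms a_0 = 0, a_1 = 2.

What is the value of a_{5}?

88

a_2 = 2·2 + 2·0 = 4
a_3 = 2·4 + 2·2 = 12
a_4 = 2·12 + 2·4 = 32
a_5 = 2·32 + 2·12 = 88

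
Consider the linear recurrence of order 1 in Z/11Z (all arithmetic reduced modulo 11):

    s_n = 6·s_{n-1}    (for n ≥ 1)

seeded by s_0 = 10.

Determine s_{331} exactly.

5

s_1 = 6·10 = 5
s_2 = 6·5 = 8
s_3 = 6·8 = 4
s_4 = 6·4 = 2
s_5 = 6·2 = 1
s_6 = 6·1 = 6
s_7 = 6·6 = 3
s_8 = 6·3 = 7
s_9 = 6·7 = 9
s_10 = 6·9 = 10
(s_10) = (10) = (s_0), so the sequence has period 10.
331 ≡ 1 (mod 10), hence s_331 = s_1 = 5.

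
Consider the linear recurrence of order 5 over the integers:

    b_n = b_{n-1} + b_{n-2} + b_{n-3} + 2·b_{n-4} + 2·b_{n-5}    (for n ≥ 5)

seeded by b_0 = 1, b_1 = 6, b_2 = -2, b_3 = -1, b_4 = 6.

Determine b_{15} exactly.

b_5 = 1·6 + 1·-1 + 1·-2 + 2·6 + 2·1 = 17
b_6 = 1·17 + 1·6 + 1·-1 + 2·-2 + 2·6 = 30
b_7 = 1·30 + 1·17 + 1·6 + 2·-1 + 2·-2 = 47
b_8 = 1·47 + 1·30 + 1·17 + 2·6 + 2·-1 = 104
b_9 = 1·104 + 1·47 + 1·30 + 2·17 + 2·6 = 227
b_10 = 1·227 + 1·104 + 1·47 + 2·30 + 2·17 = 472
b_11 = 1·472 + 1·227 + 1·104 + 2·47 + 2·30 = 957
b_12 = 1·957 + 1·472 + 1·227 + 2·104 + 2·47 = 1958
b_13 = 1·1958 + 1·957 + 1·472 + 2·227 + 2·104 = 4049
b_14 = 1·4049 + 1·1958 + 1·957 + 2·472 + 2·227 = 8362
b_15 = 1·8362 + 1·4049 + 1·1958 + 2·957 + 2·472 = 17227

17227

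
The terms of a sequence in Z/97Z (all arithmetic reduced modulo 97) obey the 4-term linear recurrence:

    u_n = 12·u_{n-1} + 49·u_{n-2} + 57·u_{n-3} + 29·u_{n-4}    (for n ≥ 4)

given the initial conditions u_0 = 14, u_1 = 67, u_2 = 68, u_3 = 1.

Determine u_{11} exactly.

u_4 = 12·1 + 49·68 + 57·67 + 29·14 = 3
u_5 = 12·3 + 49·1 + 57·68 + 29·67 = 84
u_6 = 12·84 + 49·3 + 57·1 + 29·68 = 80
u_7 = 12·80 + 49·84 + 57·3 + 29·1 = 38
u_8 = 12·38 + 49·80 + 57·84 + 29·3 = 36
u_9 = 12·36 + 49·38 + 57·80 + 29·84 = 75
u_10 = 12·75 + 49·36 + 57·38 + 29·80 = 69
u_11 = 12·69 + 49·75 + 57·36 + 29·38 = 91

91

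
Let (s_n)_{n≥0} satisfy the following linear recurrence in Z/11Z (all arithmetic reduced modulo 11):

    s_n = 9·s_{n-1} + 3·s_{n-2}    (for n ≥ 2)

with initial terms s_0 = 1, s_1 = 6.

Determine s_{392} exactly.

s_2 = 9·6 + 3·1 = 2
s_3 = 9·2 + 3·6 = 3
s_4 = 9·3 + 3·2 = 0
s_5 = 9·0 + 3·3 = 9
s_6 = 9·9 + 3·0 = 4
s_7 = 9·4 + 3·9 = 8
s_8 = 9·8 + 3·4 = 7
s_9 = 9·7 + 3·8 = 10
s_10 = 9·10 + 3·7 = 1
s_11 = 9·1 + 3·10 = 6
(s_10, s_11) = (1, 6) = (s_0, s_1), so the sequence has period 10.
392 ≡ 2 (mod 10), hence s_392 = s_2 = 2.

2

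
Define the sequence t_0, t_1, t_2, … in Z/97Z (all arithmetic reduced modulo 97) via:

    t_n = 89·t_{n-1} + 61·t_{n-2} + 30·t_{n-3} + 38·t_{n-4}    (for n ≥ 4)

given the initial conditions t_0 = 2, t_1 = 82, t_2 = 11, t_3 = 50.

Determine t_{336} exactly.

t_4 = 89·50 + 61·11 + 30·82 + 38·2 = 91
t_5 = 89·91 + 61·50 + 30·11 + 38·82 = 45
t_6 = 89·45 + 61·91 + 30·50 + 38·11 = 28
t_7 = 89·28 + 61·45 + 30·91 + 38·50 = 70
t_8 = 89·70 + 61·28 + 30·45 + 38·91 = 39
t_9 = 89·39 + 61·70 + 30·28 + 38·45 = 9
Continuing the recurrence:
  t_10 = 39;  t_11 = 90;  t_12 = 16;  t_13 = 84;  t_14 = 24;  t_15 = 5
  t_16 = 90;  t_17 = 5;  t_18 = 13;  t_19 = 84;  t_20 = 5;  t_21 = 38
  t_22 = 8;  t_23 = 67;  t_24 = 21;  t_25 = 74;  t_26 = 93;  t_27 = 59
  t_28 = 71;  t_29 = 0;  t_30 = 32;  t_31 = 42;  t_32 = 46;  t_33 = 50
  t_34 = 32;  t_35 = 47;  t_36 = 71;  t_37 = 18;  t_38 = 23;  t_39 = 77
  t_40 = 48;  t_41 = 61;  t_42 = 95;  t_43 = 52;  t_44 = 12;  t_45 = 96
  t_46 = 90;  t_47 = 3;  t_48 = 72;  t_49 = 38;  t_50 = 32;  t_51 = 68
  t_52 = 46;  t_53 = 73;  t_54 = 46;  t_55 = 95;  t_56 = 67;  t_57 = 4
  t_58 = 20;  t_59 = 78;  t_60 = 61;  t_61 = 75;  t_62 = 13;  t_63 = 50
  t_64 = 14;  t_65 = 67;  t_66 = 81;  t_67 = 36;  t_68 = 17;  t_69 = 52
  t_70 = 26;  t_71 = 89;  t_72 = 73;  t_73 = 35;  t_74 = 71;  t_75 = 58
  t_76 = 28;  t_77 = 81;  t_78 = 66;  t_79 = 85;  t_80 = 50;  t_81 = 46
  t_82 = 77;  t_83 = 33;  t_84 = 50;  t_85 = 45;  t_86 = 10;  t_87 = 84
  t_88 = 84;  t_89 = 60;  t_90 = 75;  t_91 = 42;  t_92 = 16;  t_93 = 77
  t_94 = 8;  t_95 = 16;  t_96 = 77;  t_97 = 34;  t_98 = 68;  t_99 = 83
  t_100 = 58;  t_101 = 74;  t_102 = 66;  t_103 = 53;  t_104 = 72;  t_105 = 77
  t_106 = 17;  t_107 = 5;  t_108 = 29;  t_109 = 17;  t_110 = 4;  t_111 = 28
  t_112 = 80;  t_113 = 88;  t_114 = 27;  t_115 = 80;  t_116 = 91;  t_117 = 61
  t_118 = 50;  t_119 = 70;  t_120 = 18;  t_121 = 87;  t_122 = 37;  t_123 = 63
  t_124 = 3;  t_125 = 87;  t_126 = 67;  t_127 = 77;  t_128 = 84;  t_129 = 29
  t_130 = 48;  t_131 = 41;  t_132 = 66;  t_133 = 53;  t_134 = 60;  t_135 = 83
  t_136 = 13;  t_137 = 43;  t_138 = 78;  t_139 = 14;  t_140 = 28;  t_141 = 45
  t_142 = 76;  t_143 = 17;  t_144 = 27;  t_145 = 58;  t_146 = 22;  t_147 = 65
  t_148 = 96;  t_149 = 47;  t_150 = 21;  t_151 = 95;  t_152 = 50;  t_153 = 51
  t_154 = 82;  t_155 = 96;  t_156 = 1;  t_157 = 61;  t_158 = 40;  t_159 = 95
  t_160 = 56;  t_161 = 38;  t_162 = 13;  t_163 = 35;  t_164 = 95;  t_165 = 8
  t_166 = 0;  t_167 = 12;  t_168 = 68;  t_169 = 7;  t_170 = 87;  t_171 = 93
  t_172 = 82;  t_173 = 36;  t_174 = 43;  t_175 = 86;  t_176 = 20;  t_177 = 81
  t_178 = 33;  t_179 = 9;  t_180 = 87;  t_181 = 41;  t_182 = 4;  t_183 = 86
  t_184 = 18;  t_185 = 87;  t_186 = 30;  t_187 = 48;  t_188 = 84;  t_189 = 60
  t_190 = 46;  t_191 = 70;  t_192 = 60;  t_193 = 78;  t_194 = 94;  t_195 = 27
  t_196 = 50;  t_197 = 47;  t_198 = 72;  t_199 = 64;  t_200 = 12;  t_201 = 91
  t_202 = 4;  t_203 = 66;  t_204 = 89;  t_205 = 5;  t_206 = 52;  t_207 = 23
  t_208 = 21;  t_209 = 75;  t_210 = 49;  t_211 = 61;  t_212 = 20;  t_213 = 24
  t_214 = 64;  t_215 = 87;  t_216 = 32;  t_217 = 26;  t_218 = 93;  t_219 = 64
  t_220 = 76;  t_221 = 90;  t_222 = 58;  t_223 = 38;  t_224 = 92;  t_225 = 49
  t_226 = 28;  t_227 = 82;  t_228 = 4;  t_229 = 9;  t_230 = 10;  t_231 = 19
  t_232 = 7;  t_233 = 96;  t_234 = 27;  t_235 = 73;  t_236 = 38;  t_237 = 71
  t_238 = 19;  t_239 = 42;  t_240 = 32;  t_241 = 45;  t_242 = 82;  t_243 = 86
  t_244 = 90;  t_245 = 63;  t_246 = 12;  t_247 = 15;  t_248 = 5;  t_249 = 40
  t_250 = 18;  t_251 = 9;  t_252 = 88;  t_253 = 62;  t_254 = 6;  t_255 = 23
  t_256 = 51;  t_257 = 39;  t_258 = 31;  t_259 = 73;  t_260 = 50;  t_261 = 63
  t_262 = 94;  t_263 = 90;  t_264 = 74;  t_265 = 24;  t_266 = 21;  t_267 = 49
  t_268 = 56;  t_269 = 9;  t_270 = 83;  t_271 = 32;  t_272 = 27;  t_273 = 9
  t_274 = 63;  t_275 = 34;  t_276 = 17;  t_277 = 96;  t_278 = 94;  t_279 = 19
  t_280 = 87;  t_281 = 44;  t_282 = 76;  t_283 = 73;  t_284 = 45;  t_285 = 91
  t_286 = 14;  t_287 = 57;  t_288 = 85;  t_289 = 79;  t_290 = 5;  t_291 = 86
  t_292 = 76;  t_293 = 30;  t_294 = 85;  t_295 = 5;  t_296 = 9;  t_297 = 43
  t_298 = 93;  t_299 = 11;  t_300 = 39;  t_301 = 30;  t_302 = 86;  t_303 = 14
  t_304 = 47;  t_305 = 27;  t_306 = 34;  t_307 = 19;  t_308 = 56;  t_309 = 41
  t_310 = 3;  t_311 = 29;  t_312 = 11;  t_313 = 31;  t_314 = 49;  t_315 = 21
  t_316 = 95;  t_317 = 65;  t_318 = 7;  t_319 = 88;  t_320 = 45;  t_321 = 25
  t_322 = 19;  t_323 = 53;  t_324 = 91;  t_325 = 48;  t_326 = 10;  t_327 = 26
  t_328 = 62;  t_329 = 13;  t_330 = 85;  t_331 = 51;  t_332 = 54;  t_333 = 0
  t_334 = 3
t_335 = 89·3 + 61·0 + 30·54 + 38·51 = 42
t_336 = 89·42 + 61·3 + 30·0 + 38·54 = 56

56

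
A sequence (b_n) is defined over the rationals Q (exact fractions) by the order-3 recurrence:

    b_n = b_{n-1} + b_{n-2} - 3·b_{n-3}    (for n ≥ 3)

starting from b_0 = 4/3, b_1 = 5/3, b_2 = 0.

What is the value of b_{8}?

64/3

b_3 = 1·0 + 1·5/3 + -3·4/3 = -7/3
b_4 = 1·-7/3 + 1·0 + -3·5/3 = -22/3
b_5 = 1·-22/3 + 1·-7/3 + -3·0 = -29/3
b_6 = 1·-29/3 + 1·-22/3 + -3·-7/3 = -10
b_7 = 1·-10 + 1·-29/3 + -3·-22/3 = 7/3
b_8 = 1·7/3 + 1·-10 + -3·-29/3 = 64/3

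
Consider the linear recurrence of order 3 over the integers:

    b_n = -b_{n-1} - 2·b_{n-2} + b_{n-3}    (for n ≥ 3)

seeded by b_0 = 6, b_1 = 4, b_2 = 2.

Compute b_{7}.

10

b_3 = -1·2 + -2·4 + 1·6 = -4
b_4 = -1·-4 + -2·2 + 1·4 = 4
b_5 = -1·4 + -2·-4 + 1·2 = 6
b_6 = -1·6 + -2·4 + 1·-4 = -18
b_7 = -1·-18 + -2·6 + 1·4 = 10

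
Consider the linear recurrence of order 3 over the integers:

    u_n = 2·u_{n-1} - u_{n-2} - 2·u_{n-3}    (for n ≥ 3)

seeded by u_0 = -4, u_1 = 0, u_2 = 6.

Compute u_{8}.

-286

u_3 = 2·6 + -1·0 + -2·-4 = 20
u_4 = 2·20 + -1·6 + -2·0 = 34
u_5 = 2·34 + -1·20 + -2·6 = 36
u_6 = 2·36 + -1·34 + -2·20 = -2
u_7 = 2·-2 + -1·36 + -2·34 = -108
u_8 = 2·-108 + -1·-2 + -2·36 = -286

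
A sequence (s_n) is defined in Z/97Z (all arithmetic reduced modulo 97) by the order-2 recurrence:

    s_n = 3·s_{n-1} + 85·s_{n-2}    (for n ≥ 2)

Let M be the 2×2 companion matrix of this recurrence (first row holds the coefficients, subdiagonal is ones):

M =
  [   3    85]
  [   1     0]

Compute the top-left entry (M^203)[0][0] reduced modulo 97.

64

(M^203)[0][0] is the top entry after applying M 203 times to the unit state (1, 0). Equivalently it is h_{204} for the auxiliary sequence (h_n) obeying the same recurrence with h_1 = 1 and h_i = 0 for 0 ≤ i < 1:
h_2 = 3·1 + 85·0 = 3
h_3 = 3·3 + 85·1 = 94
h_4 = 3·94 + 85·3 = 52
h_5 = 3·52 + 85·94 = 95
h_6 = 3·95 + 85·52 = 49
h_7 = 3·49 + 85·95 = 74
Continuing the recurrence:
  h_8 = 22;  h_9 = 51;  h_10 = 83;  h_11 = 25;  h_12 = 49;  h_13 = 41
  h_14 = 20;  h_15 = 53;  h_16 = 16;  h_17 = 91;  h_18 = 81;  h_19 = 24
  h_20 = 70;  h_21 = 19;  h_22 = 90;  h_23 = 42;  h_24 = 16;  h_25 = 29
  h_26 = 89;  h_27 = 16;  h_28 = 47;  h_29 = 46;  h_30 = 59;  h_31 = 13
  h_32 = 10;  h_33 = 68;  h_34 = 84;  h_35 = 18;  h_36 = 16;  h_37 = 26
  h_38 = 80;  h_39 = 25;  h_40 = 85;  h_41 = 52;  h_42 = 9;  h_43 = 82
  h_44 = 41;  h_45 = 12;  h_46 = 29;  h_47 = 40;  h_48 = 63;  h_49 = 0
  h_50 = 20;  h_51 = 60;  h_52 = 37;  h_53 = 70;  h_54 = 57;  h_55 = 10
  h_56 = 25;  h_57 = 52;  h_58 = 50;  h_59 = 11;  h_60 = 15;  h_61 = 10
  h_62 = 44;  h_63 = 12;  h_64 = 90;  h_65 = 29;  h_66 = 74;  h_67 = 68
  h_68 = 92;  h_69 = 42;  h_70 = 89;  h_71 = 54;  h_72 = 64;  h_73 = 29
  h_74 = 95;  h_75 = 34;  h_76 = 29;  h_77 = 67;  h_78 = 47;  h_79 = 16
  h_80 = 66;  h_81 = 6;  h_82 = 2;  h_83 = 31;  h_84 = 69;  h_85 = 29
  h_86 = 35;  h_87 = 48;  h_88 = 15;  h_89 = 51;  h_90 = 70;  h_91 = 83
  h_92 = 88;  h_93 = 44;  h_94 = 46;  h_95 = 95;  h_96 = 24;  h_97 = 96
  h_98 = 0;  h_99 = 12;  h_100 = 36;  h_101 = 61;  h_102 = 42;  h_103 = 73
  h_104 = 6;  h_105 = 15;  h_106 = 70;  h_107 = 30;  h_108 = 26;  h_109 = 9
  h_110 = 6;  h_111 = 7;  h_112 = 46;  h_113 = 54;  h_114 = 95;  h_115 = 25
  h_116 = 2;  h_117 = 94;  h_118 = 64;  h_119 = 34;  h_120 = 13;  h_121 = 19
  h_122 = 95;  h_123 = 57;  h_124 = 1;  h_125 = 95;  h_126 = 79;  h_127 = 67
  h_128 = 29;  h_129 = 59;  h_130 = 23;  h_131 = 40;  h_132 = 38;  h_133 = 22
  h_134 = 95;  h_135 = 21;  h_136 = 87;  h_137 = 9;  h_138 = 50;  h_139 = 42
  h_140 = 11;  h_141 = 14;  h_142 = 7;  h_143 = 47;  h_144 = 57;  h_145 = 92
  h_146 = 77;  h_147 = 0;  h_148 = 46;  h_149 = 41;  h_150 = 56;  h_151 = 64
  h_152 = 5;  h_153 = 23;  h_154 = 9;  h_155 = 42;  h_156 = 18;  h_157 = 35
  h_158 = 83;  h_159 = 23;  h_160 = 43;  h_161 = 47;  h_162 = 13;  h_163 = 57
  h_164 = 15;  h_165 = 40;  h_166 = 37;  h_167 = 19;  h_168 = 1;  h_169 = 66
  h_170 = 89;  h_171 = 57;  h_172 = 73;  h_173 = 20;  h_174 = 57;  h_175 = 28
  h_176 = 79;  h_177 = 95;  h_178 = 16;  h_179 = 72;  h_180 = 24;  h_181 = 81
  h_182 = 52;  h_183 = 57;  h_184 = 32;  h_185 = 91;  h_186 = 83;  h_187 = 30
  h_188 = 64;  h_189 = 26;  h_190 = 86;  h_191 = 43;  h_192 = 67;  h_193 = 73
  h_194 = 94;  h_195 = 85;  h_196 = 0;  h_197 = 47;  h_198 = 44;  h_199 = 53
  h_200 = 19;  h_201 = 3;  h_202 = 72
h_203 = 3·72 + 85·3 = 83
h_204 = 3·83 + 85·72 = 64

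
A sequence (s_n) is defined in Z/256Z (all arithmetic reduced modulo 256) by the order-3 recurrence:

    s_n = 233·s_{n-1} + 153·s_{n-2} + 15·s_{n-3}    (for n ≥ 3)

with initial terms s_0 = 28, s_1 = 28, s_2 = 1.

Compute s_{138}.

s_3 = 233·1 + 153·28 + 15·28 = 73
s_4 = 233·73 + 153·1 + 15·28 = 174
s_5 = 233·174 + 153·73 + 15·1 = 14
s_6 = 233·14 + 153·174 + 15·73 = 3
s_7 = 233·3 + 153·14 + 15·174 = 75
s_8 = 233·75 + 153·3 + 15·14 = 224
Continuing the recurrence:
  s_9 = 224;  s_10 = 37;  s_11 = 173;  s_12 = 178;  s_13 = 146;  s_14 = 103
  s_15 = 111;  s_16 = 36;  s_17 = 36;  s_18 = 201;  s_19 = 145;  s_20 = 54
  s_21 = 150;  s_22 = 75;  s_23 = 19;  s_24 = 232;  s_25 = 232;  s_26 = 237
  s_27 = 245;  s_28 = 58;  s_29 = 26;  s_30 = 175;  s_31 = 55;  s_32 = 44
  s_33 = 44;  s_34 = 145;  s_35 = 217;  s_36 = 190;  s_37 = 30;  s_38 = 147
  s_39 = 219;  s_40 = 240;  s_41 = 240;  s_42 = 181;  s_43 = 61;  s_44 = 194
  s_45 = 162;  s_46 = 247;  s_47 = 255;  s_48 = 52;  s_49 = 52;  s_50 = 89
  s_51 = 33;  s_52 = 70;  s_53 = 166;  s_54 = 219;  s_55 = 163;  s_56 = 248
  s_57 = 248;  s_58 = 125;  s_59 = 133;  s_60 = 74;  s_61 = 42;  s_62 = 63
  s_63 = 199;  s_64 = 60;  s_65 = 60;  s_66 = 33;  s_67 = 105;  s_68 = 206
  s_69 = 46;  s_70 = 35;  s_71 = 107;  s_72 = 0;  s_73 = 0;  s_74 = 69
  s_75 = 205;  s_76 = 210;  s_77 = 178;  s_78 = 135;  s_79 = 143;  s_80 = 68
  s_81 = 68;  s_82 = 233;  s_83 = 177;  s_84 = 86;  s_85 = 182;  s_86 = 107
  s_87 = 51;  s_88 = 8;  s_89 = 8;  s_90 = 13;  s_91 = 21;  s_92 = 90
  s_93 = 58;  s_94 = 207;  s_95 = 87;  s_96 = 76;  s_97 = 76;  s_98 = 177
  s_99 = 249;  s_100 = 222;  s_101 = 62;  s_102 = 179;  s_103 = 251;  s_104 = 16
  s_105 = 16;  s_106 = 213;  s_107 = 93;  s_108 = 226;  s_109 = 194;  s_110 = 23
  s_111 = 31;  s_112 = 84;  s_113 = 84;  s_114 = 121;  s_115 = 65;  s_116 = 102
  s_117 = 198;  s_118 = 251;  s_119 = 195;  s_120 = 24;  s_121 = 24;  s_122 = 157
  s_123 = 165;  s_124 = 106;  s_125 = 74;  s_126 = 95;  s_127 = 231;  s_128 = 92
  s_129 = 92;  s_130 = 65;  s_131 = 137;  s_132 = 238;  s_133 = 78;  s_134 = 67
  s_135 = 139;  s_136 = 32
s_137 = 233·32 + 153·139 + 15·67 = 32
s_138 = 233·32 + 153·32 + 15·139 = 101

101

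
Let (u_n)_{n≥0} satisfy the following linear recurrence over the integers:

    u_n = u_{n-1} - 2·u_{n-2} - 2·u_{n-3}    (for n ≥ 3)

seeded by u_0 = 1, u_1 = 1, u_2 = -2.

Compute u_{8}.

-72

u_3 = 1·-2 + -2·1 + -2·1 = -6
u_4 = 1·-6 + -2·-2 + -2·1 = -4
u_5 = 1·-4 + -2·-6 + -2·-2 = 12
u_6 = 1·12 + -2·-4 + -2·-6 = 32
u_7 = 1·32 + -2·12 + -2·-4 = 16
u_8 = 1·16 + -2·32 + -2·12 = -72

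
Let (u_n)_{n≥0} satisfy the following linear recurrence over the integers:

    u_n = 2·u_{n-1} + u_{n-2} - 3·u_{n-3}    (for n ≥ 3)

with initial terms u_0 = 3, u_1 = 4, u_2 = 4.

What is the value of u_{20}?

34855

u_3 = 2·4 + 1·4 + -3·3 = 3
u_4 = 2·3 + 1·4 + -3·4 = -2
u_5 = 2·-2 + 1·3 + -3·4 = -13
u_6 = 2·-13 + 1·-2 + -3·3 = -37
u_7 = 2·-37 + 1·-13 + -3·-2 = -81
u_8 = 2·-81 + 1·-37 + -3·-13 = -160
u_9 = 2·-160 + 1·-81 + -3·-37 = -290
u_10 = 2·-290 + 1·-160 + -3·-81 = -497
u_11 = 2·-497 + 1·-290 + -3·-160 = -804
u_12 = 2·-804 + 1·-497 + -3·-290 = -1235
u_13 = 2·-1235 + 1·-804 + -3·-497 = -1783
u_14 = 2·-1783 + 1·-1235 + -3·-804 = -2389
u_15 = 2·-2389 + 1·-1783 + -3·-1235 = -2856
u_16 = 2·-2856 + 1·-2389 + -3·-1783 = -2752
u_17 = 2·-2752 + 1·-2856 + -3·-2389 = -1193
u_18 = 2·-1193 + 1·-2752 + -3·-2856 = 3430
u_19 = 2·3430 + 1·-1193 + -3·-2752 = 13923
u_20 = 2·13923 + 1·3430 + -3·-1193 = 34855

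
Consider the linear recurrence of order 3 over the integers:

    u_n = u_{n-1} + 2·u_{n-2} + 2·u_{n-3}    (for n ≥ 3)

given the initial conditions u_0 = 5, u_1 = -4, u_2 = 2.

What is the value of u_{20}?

u_3 = 1·2 + 2·-4 + 2·5 = 4
u_4 = 1·4 + 2·2 + 2·-4 = 0
u_5 = 1·0 + 2·4 + 2·2 = 12
u_6 = 1·12 + 2·0 + 2·4 = 20
u_7 = 1·20 + 2·12 + 2·0 = 44
u_8 = 1·44 + 2·20 + 2·12 = 108
u_9 = 1·108 + 2·44 + 2·20 = 236
u_10 = 1·236 + 2·108 + 2·44 = 540
u_11 = 1·540 + 2·236 + 2·108 = 1228
u_12 = 1·1228 + 2·540 + 2·236 = 2780
u_13 = 1·2780 + 2·1228 + 2·540 = 6316
u_14 = 1·6316 + 2·2780 + 2·1228 = 14332
u_15 = 1·14332 + 2·6316 + 2·2780 = 32524
u_16 = 1·32524 + 2·14332 + 2·6316 = 73820
u_17 = 1·73820 + 2·32524 + 2·14332 = 167532
u_18 = 1·167532 + 2·73820 + 2·32524 = 380220
u_19 = 1·380220 + 2·167532 + 2·73820 = 862924
u_20 = 1·862924 + 2·380220 + 2·167532 = 1958428

1958428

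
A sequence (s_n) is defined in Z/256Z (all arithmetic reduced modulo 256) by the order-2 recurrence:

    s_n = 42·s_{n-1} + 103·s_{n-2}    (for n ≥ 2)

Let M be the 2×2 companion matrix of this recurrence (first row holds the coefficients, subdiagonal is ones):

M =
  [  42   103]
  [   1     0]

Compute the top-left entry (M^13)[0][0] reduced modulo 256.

(M^13)[0][0] is the top entry after applying M 13 times to the unit state (1, 0). Equivalently it is h_{14} for the auxiliary sequence (h_n) obeying the same recurrence with h_1 = 1 and h_i = 0 for 0 ≤ i < 1:
h_2 = 42·1 + 103·0 = 42
h_3 = 42·42 + 103·1 = 75
h_4 = 42·75 + 103·42 = 52
h_5 = 42·52 + 103·75 = 181
h_6 = 42·181 + 103·52 = 158
h_7 = 42·158 + 103·181 = 191
h_8 = 42·191 + 103·158 = 232
h_9 = 42·232 + 103·191 = 233
h_10 = 42·233 + 103·232 = 146
h_11 = 42·146 + 103·233 = 179
h_12 = 42·179 + 103·146 = 28
h_13 = 42·28 + 103·179 = 157
h_14 = 42·157 + 103·28 = 6

6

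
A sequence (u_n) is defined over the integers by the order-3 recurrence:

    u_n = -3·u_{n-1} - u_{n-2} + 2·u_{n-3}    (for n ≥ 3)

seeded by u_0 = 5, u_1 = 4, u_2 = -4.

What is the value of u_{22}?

-20755794

u_3 = -3·-4 + -1·4 + 2·5 = 18
u_4 = -3·18 + -1·-4 + 2·4 = -42
u_5 = -3·-42 + -1·18 + 2·-4 = 100
u_6 = -3·100 + -1·-42 + 2·18 = -222
u_7 = -3·-222 + -1·100 + 2·-42 = 482
u_8 = -3·482 + -1·-222 + 2·100 = -1024
u_9 = -3·-1024 + -1·482 + 2·-222 = 2146
u_10 = -3·2146 + -1·-1024 + 2·482 = -4450
u_11 = -3·-4450 + -1·2146 + 2·-1024 = 9156
u_12 = -3·9156 + -1·-4450 + 2·2146 = -18726
u_13 = -3·-18726 + -1·9156 + 2·-4450 = 38122
u_14 = -3·38122 + -1·-18726 + 2·9156 = -77328
u_15 = -3·-77328 + -1·38122 + 2·-18726 = 156410
u_16 = -3·156410 + -1·-77328 + 2·38122 = -315658
u_17 = -3·-315658 + -1·156410 + 2·-77328 = 635908
u_18 = -3·635908 + -1·-315658 + 2·156410 = -1279246
u_19 = -3·-1279246 + -1·635908 + 2·-315658 = 2570514
u_20 = -3·2570514 + -1·-1279246 + 2·635908 = -5160480
u_21 = -3·-5160480 + -1·2570514 + 2·-1279246 = 10352434
u_22 = -3·10352434 + -1·-5160480 + 2·2570514 = -20755794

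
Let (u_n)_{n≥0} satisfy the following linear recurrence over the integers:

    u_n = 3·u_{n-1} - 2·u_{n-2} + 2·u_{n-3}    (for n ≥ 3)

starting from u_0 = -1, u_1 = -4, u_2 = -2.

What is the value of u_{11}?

u_3 = 3·-2 + -2·-4 + 2·-1 = 0
u_4 = 3·0 + -2·-2 + 2·-4 = -4
u_5 = 3·-4 + -2·0 + 2·-2 = -16
u_6 = 3·-16 + -2·-4 + 2·0 = -40
u_7 = 3·-40 + -2·-16 + 2·-4 = -96
u_8 = 3·-96 + -2·-40 + 2·-16 = -240
u_9 = 3·-240 + -2·-96 + 2·-40 = -608
u_10 = 3·-608 + -2·-240 + 2·-96 = -1536
u_11 = 3·-1536 + -2·-608 + 2·-240 = -3872

-3872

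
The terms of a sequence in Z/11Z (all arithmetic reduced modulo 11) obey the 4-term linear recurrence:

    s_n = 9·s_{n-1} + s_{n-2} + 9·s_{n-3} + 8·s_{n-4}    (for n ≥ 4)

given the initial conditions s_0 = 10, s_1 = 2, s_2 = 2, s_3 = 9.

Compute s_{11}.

s_4 = 9·9 + 1·2 + 9·2 + 8·10 = 5
s_5 = 9·5 + 1·9 + 9·2 + 8·2 = 0
s_6 = 9·0 + 1·5 + 9·9 + 8·2 = 3
s_7 = 9·3 + 1·0 + 9·5 + 8·9 = 1
s_8 = 9·1 + 1·3 + 9·0 + 8·5 = 8
s_9 = 9·8 + 1·1 + 9·3 + 8·0 = 1
s_10 = 9·1 + 1·8 + 9·1 + 8·3 = 6
s_11 = 9·6 + 1·1 + 9·8 + 8·1 = 3

3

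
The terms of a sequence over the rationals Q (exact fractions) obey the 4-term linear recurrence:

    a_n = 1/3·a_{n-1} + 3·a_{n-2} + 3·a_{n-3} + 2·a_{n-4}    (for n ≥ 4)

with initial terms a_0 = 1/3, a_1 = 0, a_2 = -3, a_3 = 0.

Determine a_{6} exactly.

-943/27

a_4 = 1/3·0 + 3·-3 + 3·0 + 2·1/3 = -25/3
a_5 = 1/3·-25/3 + 3·0 + 3·-3 + 2·0 = -106/9
a_6 = 1/3·-106/9 + 3·-25/3 + 3·0 + 2·-3 = -943/27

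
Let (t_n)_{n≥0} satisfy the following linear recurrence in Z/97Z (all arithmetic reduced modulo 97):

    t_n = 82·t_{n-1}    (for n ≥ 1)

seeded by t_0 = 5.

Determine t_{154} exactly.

t_1 = 82·5 = 22
t_2 = 82·22 = 58
t_3 = 82·58 = 3
t_4 = 82·3 = 52
t_5 = 82·52 = 93
t_6 = 82·93 = 60
t_7 = 82·60 = 70
t_8 = 82·70 = 17
t_9 = 82·17 = 36
t_10 = 82·36 = 42
t_11 = 82·42 = 49
t_12 = 82·49 = 41
t_13 = 82·41 = 64
t_14 = 82·64 = 10
t_15 = 82·10 = 44
t_16 = 82·44 = 19
t_17 = 82·19 = 6
t_18 = 82·6 = 7
t_19 = 82·7 = 89
t_20 = 82·89 = 23
t_21 = 82·23 = 43
t_22 = 82·43 = 34
t_23 = 82·34 = 72
t_24 = 82·72 = 84
t_25 = 82·84 = 1
t_26 = 82·1 = 82
t_27 = 82·82 = 31
t_28 = 82·31 = 20
t_29 = 82·20 = 88
t_30 = 82·88 = 38
t_31 = 82·38 = 12
t_32 = 82·12 = 14
t_33 = 82·14 = 81
t_34 = 82·81 = 46
t_35 = 82·46 = 86
t_36 = 82·86 = 68
t_37 = 82·68 = 47
t_38 = 82·47 = 71
t_39 = 82·71 = 2
t_40 = 82·2 = 67
t_41 = 82·67 = 62
t_42 = 82·62 = 40
t_43 = 82·40 = 79
t_44 = 82·79 = 76
t_45 = 82·76 = 24
t_46 = 82·24 = 28
t_47 = 82·28 = 65
t_48 = 82·65 = 92
t_49 = 82·92 = 75
t_50 = 82·75 = 39
t_51 = 82·39 = 94
t_52 = 82·94 = 45
t_53 = 82·45 = 4
t_54 = 82·4 = 37
t_55 = 82·37 = 27
t_56 = 82·27 = 80
t_57 = 82·80 = 61
t_58 = 82·61 = 55
t_59 = 82·55 = 48
t_60 = 82·48 = 56
t_61 = 82·56 = 33
t_62 = 82·33 = 87
t_63 = 82·87 = 53
t_64 = 82·53 = 78
t_65 = 82·78 = 91
t_66 = 82·91 = 90
t_67 = 82·90 = 8
t_68 = 82·8 = 74
t_69 = 82·74 = 54
t_70 = 82·54 = 63
t_71 = 82·63 = 25
t_72 = 82·25 = 13
t_73 = 82·13 = 96
t_74 = 82·96 = 15
t_75 = 82·15 = 66
t_76 = 82·66 = 77
t_77 = 82·77 = 9
t_78 = 82·9 = 59
t_79 = 82·59 = 85
t_80 = 82·85 = 83
t_81 = 82·83 = 16
t_82 = 82·16 = 51
t_83 = 82·51 = 11
t_84 = 82·11 = 29
t_85 = 82·29 = 50
t_86 = 82·50 = 26
t_87 = 82·26 = 95
t_88 = 82·95 = 30
t_89 = 82·30 = 35
t_90 = 82·35 = 57
t_91 = 82·57 = 18
t_92 = 82·18 = 21
t_93 = 82·21 = 73
t_94 = 82·73 = 69
t_95 = 82·69 = 32
t_96 = 82·32 = 5
t_97 = 82·5 = 22
t_98 = 82·22 = 58
t_99 = 82·58 = 3
t_100 = 82·3 = 52
t_101 = 82·52 = 93
t_102 = 82·93 = 60
t_103 = 82·60 = 70
t_104 = 82·70 = 17
t_105 = 82·17 = 36
t_106 = 82·36 = 42
t_107 = 82·42 = 49
t_108 = 82·49 = 41
t_109 = 82·41 = 64
t_110 = 82·64 = 10
t_111 = 82·10 = 44
t_112 = 82·44 = 19
t_113 = 82·19 = 6
t_114 = 82·6 = 7
t_115 = 82·7 = 89
t_116 = 82·89 = 23
t_117 = 82·23 = 43
t_118 = 82·43 = 34
t_119 = 82·34 = 72
t_120 = 82·72 = 84
t_121 = 82·84 = 1
t_122 = 82·1 = 82
t_123 = 82·82 = 31
t_124 = 82·31 = 20
t_125 = 82·20 = 88
t_126 = 82·88 = 38
t_127 = 82·38 = 12
t_128 = 82·12 = 14
t_129 = 82·14 = 81
t_130 = 82·81 = 46
t_131 = 82·46 = 86
t_132 = 82·86 = 68
t_133 = 82·68 = 47
t_134 = 82·47 = 71
t_135 = 82·71 = 2
t_136 = 82·2 = 67
t_137 = 82·67 = 62
t_138 = 82·62 = 40
t_139 = 82·40 = 79
t_140 = 82·79 = 76
t_141 = 82·76 = 24
t_142 = 82·24 = 28
t_143 = 82·28 = 65
t_144 = 82·65 = 92
t_145 = 82·92 = 75
t_146 = 82·75 = 39
t_147 = 82·39 = 94
t_148 = 82·94 = 45
t_149 = 82·45 = 4
t_150 = 82·4 = 37
t_151 = 82·37 = 27
t_152 = 82·27 = 80
t_153 = 82·80 = 61
t_154 = 82·61 = 55

55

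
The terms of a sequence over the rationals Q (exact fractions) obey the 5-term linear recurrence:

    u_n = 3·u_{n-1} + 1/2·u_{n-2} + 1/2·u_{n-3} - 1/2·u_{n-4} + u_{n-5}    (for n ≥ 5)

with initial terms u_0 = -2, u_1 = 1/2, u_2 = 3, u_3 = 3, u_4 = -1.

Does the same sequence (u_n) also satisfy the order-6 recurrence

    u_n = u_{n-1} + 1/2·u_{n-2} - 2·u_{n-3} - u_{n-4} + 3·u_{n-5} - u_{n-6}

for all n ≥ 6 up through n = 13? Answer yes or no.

no

Terms u_0..u_13: -2, 1/2, 3, 3, -1, -9/4, -27/4, -163/8, -497/8, -3197/16, -10233/16, -65479/32, -209525/32, -1340677/64
n=6: candidate gives -33/4, actual u_6 = -27/4 ✗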